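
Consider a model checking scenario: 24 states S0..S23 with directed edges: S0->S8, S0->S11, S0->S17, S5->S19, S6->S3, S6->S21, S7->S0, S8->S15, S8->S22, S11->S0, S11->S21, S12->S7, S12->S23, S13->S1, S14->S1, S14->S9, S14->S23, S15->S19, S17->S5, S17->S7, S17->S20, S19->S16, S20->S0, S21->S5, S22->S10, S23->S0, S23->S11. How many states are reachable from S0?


BFS from S0:
  layer 0: {S0}
  layer 1: {S8, S11, S17}
  layer 2: {S5, S7, S15, S20, S21, S22}
  layer 3: {S10, S19}
  layer 4: {S16}
Reachable set: {S0, S5, S7, S8, S10, S11, S15, S16, S17, S19, S20, S21, S22}
Count = 13

13


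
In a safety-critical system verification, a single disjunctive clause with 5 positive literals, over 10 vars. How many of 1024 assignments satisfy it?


Step 1: Total=2^10=1024
Step 2: Unsat when all 5 false: 2^5=32
Step 3: Sat=1024-32=992

992


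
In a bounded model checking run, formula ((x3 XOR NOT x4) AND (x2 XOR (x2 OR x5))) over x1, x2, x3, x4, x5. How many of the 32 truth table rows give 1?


Formula: ((x3 XOR NOT x4) AND (x2 XOR (x2 OR x5))) over 5 vars (32 rows)
Evaluate each row (x1, x2, x3, x4, x5 as bits, MSB first):
  row 0 [00000]: ((0 XOR NOT 0) AND (0 XOR (0 OR 0))) -> 0
  row 1 [00001]: ((0 XOR NOT 0) AND (0 XOR (0 OR 1))) -> 1
  row 2 [00010]: ((0 XOR NOT 1) AND (0 XOR (0 OR 0))) -> 0
  row 3 [00011]: ((0 XOR NOT 1) AND (0 XOR (0 OR 1))) -> 0
  row 4 [00100]: ((1 XOR NOT 0) AND (0 XOR (0 OR 0))) -> 0
  row 5 [00101]: ((1 XOR NOT 0) AND (0 XOR (0 OR 1))) -> 0
  row 6 [00110]: ((1 XOR NOT 1) AND (0 XOR (0 OR 0))) -> 0
  row 7 [00111]: ((1 XOR NOT 1) AND (0 XOR (0 OR 1))) -> 1
  row 8 [01000]: ((0 XOR NOT 0) AND (1 XOR (1 OR 0))) -> 0
  row 9 [01001]: ((0 XOR NOT 0) AND (1 XOR (1 OR 1))) -> 0
  row 10 [01010]: ((0 XOR NOT 1) AND (1 XOR (1 OR 0))) -> 0
  row 11 [01011]: ((0 XOR NOT 1) AND (1 XOR (1 OR 1))) -> 0
  row 12 [01100]: ((1 XOR NOT 0) AND (1 XOR (1 OR 0))) -> 0
  row 13 [01101]: ((1 XOR NOT 0) AND (1 XOR (1 OR 1))) -> 0
  row 14 [01110]: ((1 XOR NOT 1) AND (1 XOR (1 OR 0))) -> 0
  row 15 [01111]: ((1 XOR NOT 1) AND (1 XOR (1 OR 1))) -> 0
  row 16 [10000]: ((0 XOR NOT 0) AND (0 XOR (0 OR 0))) -> 0
  row 17 [10001]: ((0 XOR NOT 0) AND (0 XOR (0 OR 1))) -> 1
  row 18 [10010]: ((0 XOR NOT 1) AND (0 XOR (0 OR 0))) -> 0
  row 19 [10011]: ((0 XOR NOT 1) AND (0 XOR (0 OR 1))) -> 0
  row 20 [10100]: ((1 XOR NOT 0) AND (0 XOR (0 OR 0))) -> 0
  row 21 [10101]: ((1 XOR NOT 0) AND (0 XOR (0 OR 1))) -> 0
  row 22 [10110]: ((1 XOR NOT 1) AND (0 XOR (0 OR 0))) -> 0
  row 23 [10111]: ((1 XOR NOT 1) AND (0 XOR (0 OR 1))) -> 1
  row 24 [11000]: ((0 XOR NOT 0) AND (1 XOR (1 OR 0))) -> 0
  row 25 [11001]: ((0 XOR NOT 0) AND (1 XOR (1 OR 1))) -> 0
  row 26 [11010]: ((0 XOR NOT 1) AND (1 XOR (1 OR 0))) -> 0
  row 27 [11011]: ((0 XOR NOT 1) AND (1 XOR (1 OR 1))) -> 0
  row 28 [11100]: ((1 XOR NOT 0) AND (1 XOR (1 OR 0))) -> 0
  row 29 [11101]: ((1 XOR NOT 0) AND (1 XOR (1 OR 1))) -> 0
  row 30 [11110]: ((1 XOR NOT 1) AND (1 XOR (1 OR 0))) -> 0
  row 31 [11111]: ((1 XOR NOT 1) AND (1 XOR (1 OR 1))) -> 0
Full result column, 8 rows per line (x1,x2 fixed per line; x3,x4,x5 runs 000..111 left to right):
  rows 0-7 [x1,x2=00]: 01000001  (ones: 2)
  rows 8-15 [x1,x2=01]: 00000000  (ones: 0)
  rows 16-23 [x1,x2=10]: 01000001  (ones: 2)
  rows 24-31 [x1,x2=11]: 00000000  (ones: 0)
Count of 1-rows = 2+0+2+0 = 4

4


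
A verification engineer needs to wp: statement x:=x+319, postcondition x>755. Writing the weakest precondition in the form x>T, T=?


Formula: wp(x:=E, P) = P[E/x] (substitute E for x in postcondition)
Step 1: Postcondition: x>755
Step 2: Substitute x+319 for x: x+319>755
Step 3: Solve for x: x > 755-319 = 436

436


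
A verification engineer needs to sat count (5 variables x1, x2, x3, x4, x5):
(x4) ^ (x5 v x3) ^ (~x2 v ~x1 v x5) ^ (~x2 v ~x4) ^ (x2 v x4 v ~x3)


CNF with 5 clauses over 5 vars (32 assignments).
An assignment satisfies CNF iff every clause has >=1 true literal.
Check each row (bits = x1,x2,x3,x4,x5; clause T/F shown):
  row 0 [00000]: clauses=FFTTT -> 0
  row 1 [00001]: clauses=FTTTT -> 0
  row 2 [00010]: clauses=TFTTT -> 0
  row 3 [00011]: clauses=TTTTT -> 1
  row 4 [00100]: clauses=FTTTF -> 0
  row 5 [00101]: clauses=FTTTF -> 0
  row 6 [00110]: clauses=TTTTT -> 1
  row 7 [00111]: clauses=TTTTT -> 1
  row 8 [01000]: clauses=FFTTT -> 0
  row 9 [01001]: clauses=FTTTT -> 0
  row 10 [01010]: clauses=TFTFT -> 0
  row 11 [01011]: clauses=TTTFT -> 0
  row 12 [01100]: clauses=FTTTT -> 0
  row 13 [01101]: clauses=FTTTT -> 0
  row 14 [01110]: clauses=TTTFT -> 0
  row 15 [01111]: clauses=TTTFT -> 0
  row 16 [10000]: clauses=FFTTT -> 0
  row 17 [10001]: clauses=FTTTT -> 0
  row 18 [10010]: clauses=TFTTT -> 0
  row 19 [10011]: clauses=TTTTT -> 1
  row 20 [10100]: clauses=FTTTF -> 0
  row 21 [10101]: clauses=FTTTF -> 0
  row 22 [10110]: clauses=TTTTT -> 1
  row 23 [10111]: clauses=TTTTT -> 1
  row 24 [11000]: clauses=FFFTT -> 0
  row 25 [11001]: clauses=FTTTT -> 0
  row 26 [11010]: clauses=TFFFT -> 0
  row 27 [11011]: clauses=TTTFT -> 0
  row 28 [11100]: clauses=FTFTT -> 0
  row 29 [11101]: clauses=FTTTT -> 0
  row 30 [11110]: clauses=TTFFT -> 0
  row 31 [11111]: clauses=TTTFT -> 0
Full result column, 8 rows per line (x1,x2 fixed per line; x3,x4,x5 runs 000..111 left to right):
  rows 0-7 [x1,x2=00]: 00010011  (ones: 3)
  rows 8-15 [x1,x2=01]: 00000000  (ones: 0)
  rows 16-23 [x1,x2=10]: 00010011  (ones: 3)
  rows 24-31 [x1,x2=11]: 00000000  (ones: 0)
Satisfying assignments = 3+0+3+0 = 6

6


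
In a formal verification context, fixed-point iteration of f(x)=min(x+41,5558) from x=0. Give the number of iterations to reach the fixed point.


Step 1: x=0, cap=5558, increment=41
Step 2: x grows by 41 each step until capped at 5558; fixed point is x=5558
Step 3: iterations = ceil(5558/41) = 136

136


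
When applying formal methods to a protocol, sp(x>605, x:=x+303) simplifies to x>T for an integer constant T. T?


Formula: sp(P, x:=E) = exists old_x. (x = E[old_x/x]) AND P[old_x/x] (old_x is the value of x before the assignment; eliminate old_x by solving x = E[old_x/x] for old_x)
Step 1: Precondition P: x>605, i.e. old_x > 605
Step 2: Assignment gives x = old_x + 303, so old_x = x - 303
Step 3: Substitute into P: x - 303 > 605
Step 4: Simplify: x > 605+303 = 908

908


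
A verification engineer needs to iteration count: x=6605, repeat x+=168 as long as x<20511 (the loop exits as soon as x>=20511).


Step 1: x goes from 6605 toward 20511 by 168; the body runs while x<20511, so iterations = ceil((bound-start)/step)
Step 2: Distance=13906
Step 3: ceil(13906/168)=83

83


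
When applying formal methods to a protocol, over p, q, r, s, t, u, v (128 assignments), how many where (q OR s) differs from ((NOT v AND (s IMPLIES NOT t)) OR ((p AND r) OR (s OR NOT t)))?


F1 = (q OR s)
F2 = ((NOT v AND (s IMPLIES NOT t)) OR ((p AND r) OR (s OR NOT t)))
Evaluate both on each of 128 rows (bits = p,q,r,s,t,u,v):
  row 0 [0000000]: F1=0 F2=1 (differ) -> 1
  row 1 [0000001]: F1=0 F2=1 (differ) -> 1
  row 2 [0000010]: F1=0 F2=1 (differ) -> 1
  row 3 [0000011]: F1=0 F2=1 (differ) -> 1
  row 4 [0000100]: F1=0 F2=1 (differ) -> 1
  (every remaining row is evaluated the same way; all 128 results are listed next)
Full result column, 8 rows per line (p,q,r,s fixed per line; t,u,v runs 000..111 left to right):
  rows 0-7 [p,q,r,s=0000]: 11111010  (ones: 6)
  rows 8-15 [p,q,r,s=0001]: 00000000  (ones: 0)
  rows 16-23 [p,q,r,s=0010]: 11111010  (ones: 6)
  rows 24-31 [p,q,r,s=0011]: 00000000  (ones: 0)
  rows 32-39 [p,q,r,s=0100]: 00000101  (ones: 2)
  rows 40-47 [p,q,r,s=0101]: 00000000  (ones: 0)
  rows 48-55 [p,q,r,s=0110]: 00000101  (ones: 2)
  rows 56-63 [p,q,r,s=0111]: 00000000  (ones: 0)
  rows 64-71 [p,q,r,s=1000]: 11111010  (ones: 6)
  rows 72-79 [p,q,r,s=1001]: 00000000  (ones: 0)
  rows 80-87 [p,q,r,s=1010]: 11111111  (ones: 8)
  rows 88-95 [p,q,r,s=1011]: 00000000  (ones: 0)
  rows 96-103 [p,q,r,s=1100]: 00000101  (ones: 2)
  rows 104-111 [p,q,r,s=1101]: 00000000  (ones: 0)
  rows 112-119 [p,q,r,s=1110]: 00000000  (ones: 0)
  rows 120-127 [p,q,r,s=1111]: 00000000  (ones: 0)
Disagreements = 6+0+6+0+2+0+2+0+6+0+8+0+2+0+0+0 = 32

32


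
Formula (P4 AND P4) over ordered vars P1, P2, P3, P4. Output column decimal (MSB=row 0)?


Formula: (P4 AND P4) over P1, P2, P3, P4 (16 rows)
Evaluate each row (bits = P1,P2,P3,P4, MSB first):
  row 0 [0000]: (0 AND 0) -> 0
  row 1 [0001]: (1 AND 1) -> 1
  row 2 [0010]: (0 AND 0) -> 0
  row 3 [0011]: (1 AND 1) -> 1
  row 4 [0100]: (0 AND 0) -> 0
  row 5 [0101]: (1 AND 1) -> 1
  row 6 [0110]: (0 AND 0) -> 0
  row 7 [0111]: (1 AND 1) -> 1
  row 8 [1000]: (0 AND 0) -> 0
  row 9 [1001]: (1 AND 1) -> 1
  row 10 [1010]: (0 AND 0) -> 0
  row 11 [1011]: (1 AND 1) -> 1
  row 12 [1100]: (0 AND 0) -> 0
  row 13 [1101]: (1 AND 1) -> 1
  row 14 [1110]: (0 AND 0) -> 0
  row 15 [1111]: (1 AND 1) -> 1
Full result column, 4 rows per line (P1,P2 fixed per line; P3,P4 runs 00..11 left to right):
  rows 0-3 [P1,P2=00]: 0101  = hex 5
  rows 4-7 [P1,P2=01]: 0101  = hex 5
  rows 8-11 [P1,P2=10]: 0101  = hex 5
  rows 12-15 [P1,P2=11]: 0101  = hex 5
Output column (row 0 .. row 15) = 0101010101010101
Output column grouped in 4s = 0101 0101 0101 0101 = 0x5555
Convert to decimal digit by digit (value = value*16 + digit):
  5 -> 5
  5*16 + 5 = 85
  85*16 + 5 = 1365
  1365*16 + 5 = 21845
Decimal = 21845

21845


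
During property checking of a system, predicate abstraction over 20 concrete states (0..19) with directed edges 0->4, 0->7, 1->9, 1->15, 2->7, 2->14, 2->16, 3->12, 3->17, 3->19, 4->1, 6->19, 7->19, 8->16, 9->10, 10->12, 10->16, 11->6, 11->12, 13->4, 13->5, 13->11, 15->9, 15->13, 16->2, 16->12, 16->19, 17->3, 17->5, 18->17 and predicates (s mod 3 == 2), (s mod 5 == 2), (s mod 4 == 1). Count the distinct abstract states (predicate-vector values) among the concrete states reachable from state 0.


BFS from 0:
Concrete reachable: {0, 1, 2, 4, 5, 6, 7, 9, 10, 11, 12, 13, 14, 15, 16, 19}
Abstract via predicates (s mod 3 == 2), (s mod 5 == 2), (s mod 4 == 1):
  (0,0,0) <- {0, 4, 6, 10, 15, 16, 19}
  (0,0,1) <- {1, 9, 13}
  (0,1,0) <- {7, 12}
  (1,0,0) <- {11, 14}
  (1,0,1) <- {5}
  (1,1,0) <- {2}
Distinct abstract states = 6

6


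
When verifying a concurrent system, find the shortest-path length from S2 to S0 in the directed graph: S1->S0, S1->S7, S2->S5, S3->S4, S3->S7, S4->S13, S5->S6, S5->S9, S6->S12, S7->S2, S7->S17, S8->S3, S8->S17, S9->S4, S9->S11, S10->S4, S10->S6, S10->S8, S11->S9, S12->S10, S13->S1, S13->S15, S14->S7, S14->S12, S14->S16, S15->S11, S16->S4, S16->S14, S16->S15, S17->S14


BFS layer-by-layer from S2:
  dist 0: {S2}
  dist 1: {S5}
  dist 2: {S6, S9}
  dist 3: {S4, S11, S12}
  dist 4: {S10, S13}
  dist 5: {S1, S8, S15}
  dist 6: {S0, S3, S7, S17}
  -> S0 reached at distance 6
Shortest path length = 6

6


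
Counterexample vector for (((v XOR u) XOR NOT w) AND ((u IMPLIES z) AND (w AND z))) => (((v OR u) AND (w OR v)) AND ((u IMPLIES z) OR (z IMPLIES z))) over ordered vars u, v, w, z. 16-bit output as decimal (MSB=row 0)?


F1 = (((v XOR u) XOR NOT w) AND ((u IMPLIES z) AND (w AND z)))
F2 = (((v OR u) AND (w OR v)) AND ((u IMPLIES z) OR (z IMPLIES z)))
Counterexample to F1=>F2 is where F1=1 and F2=0.
Evaluate each row (bits = u,v,w,z, MSB first):
  row 0 [0000]: F1=0 F2=0 -> F1&~F2 -> 0
  row 1 [0001]: F1=0 F2=0 -> F1&~F2 -> 0
  row 2 [0010]: F1=0 F2=0 -> F1&~F2 -> 0
  row 3 [0011]: F1=0 F2=0 -> F1&~F2 -> 0
  row 4 [0100]: F1=0 F2=1 -> F1&~F2 -> 0
  row 5 [0101]: F1=0 F2=1 -> F1&~F2 -> 0
  row 6 [0110]: F1=0 F2=1 -> F1&~F2 -> 0
  row 7 [0111]: F1=1 F2=1 -> F1&~F2 -> 0
  row 8 [1000]: F1=0 F2=0 -> F1&~F2 -> 0
  row 9 [1001]: F1=0 F2=0 -> F1&~F2 -> 0
  row 10 [1010]: F1=0 F2=1 -> F1&~F2 -> 0
  row 11 [1011]: F1=1 F2=1 -> F1&~F2 -> 0
  row 12 [1100]: F1=0 F2=1 -> F1&~F2 -> 0
  row 13 [1101]: F1=0 F2=1 -> F1&~F2 -> 0
  row 14 [1110]: F1=0 F2=1 -> F1&~F2 -> 0
  row 15 [1111]: F1=0 F2=1 -> F1&~F2 -> 0
Full result column, 4 rows per line (u,v fixed per line; w,z runs 00..11 left to right):
  rows 0-3 [u,v=00]: 0000  = hex 0
  rows 4-7 [u,v=01]: 0000  = hex 0
  rows 8-11 [u,v=10]: 0000  = hex 0
  rows 12-15 [u,v=11]: 0000  = hex 0
Counterexample vector (row 0 .. row 15) = 0000000000000000
Output column grouped in 4s = 0000 0000 0000 0000 = 0x0000
Convert to decimal digit by digit (value = value*16 + digit):
  0 -> 0
  0*16 + 0 = 0
  0*16 + 0 = 0
  0*16 + 0 = 0
Decimal = 0

0


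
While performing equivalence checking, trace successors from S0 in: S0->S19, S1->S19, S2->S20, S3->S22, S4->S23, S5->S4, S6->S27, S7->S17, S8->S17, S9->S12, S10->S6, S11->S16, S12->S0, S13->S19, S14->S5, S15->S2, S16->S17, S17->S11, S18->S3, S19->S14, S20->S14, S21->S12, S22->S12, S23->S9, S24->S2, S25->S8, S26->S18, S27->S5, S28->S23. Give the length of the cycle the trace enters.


Trace from S0 until a state repeats:
  S0 -> S19 -> S14 -> S5 -> S4 -> S23 -> S9 -> S12 -> S0
S0 first seen at step 0, revisited at step 8.
Cycle length = 8 - 0 = 8

8


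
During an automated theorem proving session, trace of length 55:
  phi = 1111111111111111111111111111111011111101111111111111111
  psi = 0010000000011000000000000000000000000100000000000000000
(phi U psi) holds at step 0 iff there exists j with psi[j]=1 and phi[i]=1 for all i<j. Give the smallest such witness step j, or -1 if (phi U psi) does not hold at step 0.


(phi U psi) at 0: need smallest j with psi[j]=1 and phi[i]=1 for all i in [0,j).
Scan from step 0:
  step 0: phi=1, psi=0 -> continue
  step 1: phi=1, psi=0 -> continue
  step 2: psi=1 and phi held for [0,2) -> witness found
Witness step = 2

2


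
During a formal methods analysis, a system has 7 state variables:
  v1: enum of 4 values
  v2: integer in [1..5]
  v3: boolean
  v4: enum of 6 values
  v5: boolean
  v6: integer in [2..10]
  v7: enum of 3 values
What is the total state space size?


State space = product of domain sizes of all variables.
Domain sizes:
  v1 (enum of 4 values): 4
  v2 (integer in [1..5]): 5
  v3 (boolean): 2
  v4 (enum of 6 values): 6
  v5 (boolean): 2
  v6 (integer in [2..10]): 9
  v7 (enum of 3 values): 3
Product = 4 * 5 * 2 * 6 * 2 * 9 * 3 = 12960

12960


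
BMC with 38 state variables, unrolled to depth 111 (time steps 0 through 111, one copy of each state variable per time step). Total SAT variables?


BMC unrolls to depth k, creating one copy of each state var for steps 0..k.
Step count = 111 + 1 = 112 (steps 0 through 111)
Vars per step = 38
Total = 38 * 112 = 4256

4256


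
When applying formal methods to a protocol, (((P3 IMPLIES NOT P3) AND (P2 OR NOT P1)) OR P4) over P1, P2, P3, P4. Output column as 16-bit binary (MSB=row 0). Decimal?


Formula: (((P3 IMPLIES NOT P3) AND (P2 OR NOT P1)) OR P4) over P1, P2, P3, P4 (16 rows)
Evaluate each row (bits = P1,P2,P3,P4, MSB first):
  row 0 [0000]: (((0 IMPLIES NOT 0) AND (0 OR NOT 0)) OR 0) -> 1
  row 1 [0001]: (((0 IMPLIES NOT 0) AND (0 OR NOT 0)) OR 1) -> 1
  row 2 [0010]: (((1 IMPLIES NOT 1) AND (0 OR NOT 0)) OR 0) -> 0
  row 3 [0011]: (((1 IMPLIES NOT 1) AND (0 OR NOT 0)) OR 1) -> 1
  row 4 [0100]: (((0 IMPLIES NOT 0) AND (1 OR NOT 0)) OR 0) -> 1
  row 5 [0101]: (((0 IMPLIES NOT 0) AND (1 OR NOT 0)) OR 1) -> 1
  row 6 [0110]: (((1 IMPLIES NOT 1) AND (1 OR NOT 0)) OR 0) -> 0
  row 7 [0111]: (((1 IMPLIES NOT 1) AND (1 OR NOT 0)) OR 1) -> 1
  row 8 [1000]: (((0 IMPLIES NOT 0) AND (0 OR NOT 1)) OR 0) -> 0
  row 9 [1001]: (((0 IMPLIES NOT 0) AND (0 OR NOT 1)) OR 1) -> 1
  row 10 [1010]: (((1 IMPLIES NOT 1) AND (0 OR NOT 1)) OR 0) -> 0
  row 11 [1011]: (((1 IMPLIES NOT 1) AND (0 OR NOT 1)) OR 1) -> 1
  row 12 [1100]: (((0 IMPLIES NOT 0) AND (1 OR NOT 1)) OR 0) -> 1
  row 13 [1101]: (((0 IMPLIES NOT 0) AND (1 OR NOT 1)) OR 1) -> 1
  row 14 [1110]: (((1 IMPLIES NOT 1) AND (1 OR NOT 1)) OR 0) -> 0
  row 15 [1111]: (((1 IMPLIES NOT 1) AND (1 OR NOT 1)) OR 1) -> 1
Full result column, 4 rows per line (P1,P2 fixed per line; P3,P4 runs 00..11 left to right):
  rows 0-3 [P1,P2=00]: 1101  = hex D
  rows 4-7 [P1,P2=01]: 1101  = hex D
  rows 8-11 [P1,P2=10]: 0101  = hex 5
  rows 12-15 [P1,P2=11]: 1101  = hex D
Output column (row 0 .. row 15) = 1101110101011101
Output column grouped in 4s = 1101 1101 0101 1101 = 0xDD5D
Convert to decimal digit by digit (value = value*16 + digit):
  D -> 13
  13*16 + 13 (D) = 221
  221*16 + 5 = 3541
  3541*16 + 13 (D) = 56669
Decimal = 56669

56669


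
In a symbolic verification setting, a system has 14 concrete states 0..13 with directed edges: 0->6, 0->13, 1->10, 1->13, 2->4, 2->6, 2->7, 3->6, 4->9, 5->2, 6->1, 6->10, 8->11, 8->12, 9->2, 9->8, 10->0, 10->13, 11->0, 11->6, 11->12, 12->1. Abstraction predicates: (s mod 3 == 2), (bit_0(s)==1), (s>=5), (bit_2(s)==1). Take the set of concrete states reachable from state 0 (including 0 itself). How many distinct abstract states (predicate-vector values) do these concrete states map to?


BFS from 0:
Concrete reachable: {0, 1, 6, 10, 13}
Abstract via predicates (s mod 3 == 2), (bit_0(s)==1), (s>=5), (bit_2(s)==1):
  (0,0,0,0) <- {0}
  (0,0,1,0) <- {10}
  (0,0,1,1) <- {6}
  (0,1,0,0) <- {1}
  (0,1,1,1) <- {13}
Distinct abstract states = 5

5


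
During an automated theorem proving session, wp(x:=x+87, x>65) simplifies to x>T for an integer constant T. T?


Formula: wp(x:=E, P) = P[E/x] (substitute E for x in postcondition)
Step 1: Postcondition: x>65
Step 2: Substitute x+87 for x: x+87>65
Step 3: Solve for x: x > 65-87 = -22

-22


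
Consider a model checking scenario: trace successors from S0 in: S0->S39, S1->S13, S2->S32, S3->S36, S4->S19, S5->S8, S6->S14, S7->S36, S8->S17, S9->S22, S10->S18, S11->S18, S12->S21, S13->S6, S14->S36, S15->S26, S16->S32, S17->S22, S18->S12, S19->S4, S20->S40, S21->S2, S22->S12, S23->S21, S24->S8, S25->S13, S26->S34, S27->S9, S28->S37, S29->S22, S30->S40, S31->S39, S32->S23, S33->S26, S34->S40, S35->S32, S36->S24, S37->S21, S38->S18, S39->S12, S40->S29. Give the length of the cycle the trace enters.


Trace from S0 until a state repeats:
  S0 -> S39 -> S12 -> S21 -> S2 -> S32 -> S23 -> S21
S21 first seen at step 3, revisited at step 7.
Cycle length = 7 - 3 = 4

4


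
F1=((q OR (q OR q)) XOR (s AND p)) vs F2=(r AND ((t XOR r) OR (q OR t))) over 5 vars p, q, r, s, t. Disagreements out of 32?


F1 = ((q OR (q OR q)) XOR (s AND p))
F2 = (r AND ((t XOR r) OR (q OR t)))
Evaluate both on each of 32 rows (bits = p,q,r,s,t):
  row 0 [00000]: F1=0 F2=0 -> 0
  row 1 [00001]: F1=0 F2=0 -> 0
  row 2 [00010]: F1=0 F2=0 -> 0
  row 3 [00011]: F1=0 F2=0 -> 0
  row 4 [00100]: F1=0 F2=1 (differ) -> 1
  row 5 [00101]: F1=0 F2=1 (differ) -> 1
  row 6 [00110]: F1=0 F2=1 (differ) -> 1
  row 7 [00111]: F1=0 F2=1 (differ) -> 1
  row 8 [01000]: F1=1 F2=0 (differ) -> 1
  row 9 [01001]: F1=1 F2=0 (differ) -> 1
  row 10 [01010]: F1=1 F2=0 (differ) -> 1
  row 11 [01011]: F1=1 F2=0 (differ) -> 1
  row 12 [01100]: F1=1 F2=1 -> 0
  row 13 [01101]: F1=1 F2=1 -> 0
  row 14 [01110]: F1=1 F2=1 -> 0
  row 15 [01111]: F1=1 F2=1 -> 0
  row 16 [10000]: F1=0 F2=0 -> 0
  row 17 [10001]: F1=0 F2=0 -> 0
  row 18 [10010]: F1=1 F2=0 (differ) -> 1
  row 19 [10011]: F1=1 F2=0 (differ) -> 1
  row 20 [10100]: F1=0 F2=1 (differ) -> 1
  row 21 [10101]: F1=0 F2=1 (differ) -> 1
  row 22 [10110]: F1=1 F2=1 -> 0
  row 23 [10111]: F1=1 F2=1 -> 0
  row 24 [11000]: F1=1 F2=0 (differ) -> 1
  row 25 [11001]: F1=1 F2=0 (differ) -> 1
  row 26 [11010]: F1=0 F2=0 -> 0
  row 27 [11011]: F1=0 F2=0 -> 0
  row 28 [11100]: F1=1 F2=1 -> 0
  row 29 [11101]: F1=1 F2=1 -> 0
  row 30 [11110]: F1=0 F2=1 (differ) -> 1
  row 31 [11111]: F1=0 F2=1 (differ) -> 1
Full result column, 8 rows per line (p,q fixed per line; r,s,t runs 000..111 left to right):
  rows 0-7 [p,q=00]: 00001111  (ones: 4)
  rows 8-15 [p,q=01]: 11110000  (ones: 4)
  rows 16-23 [p,q=10]: 00111100  (ones: 4)
  rows 24-31 [p,q=11]: 11000011  (ones: 4)
Disagreements = 4+4+4+4 = 16

16


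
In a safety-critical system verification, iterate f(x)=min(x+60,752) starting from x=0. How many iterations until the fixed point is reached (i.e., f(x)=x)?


Step 1: x=0, cap=752, increment=60
Step 2: x grows by 60 each step until capped at 752; fixed point is x=752
Step 3: iterations = ceil(752/60) = 13

13


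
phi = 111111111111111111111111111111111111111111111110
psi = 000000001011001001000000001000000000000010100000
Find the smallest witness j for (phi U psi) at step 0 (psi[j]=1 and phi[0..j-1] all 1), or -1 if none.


(phi U psi) at 0: need smallest j with psi[j]=1 and phi[i]=1 for all i in [0,j).
Scan from step 0:
  step 0: phi=1, psi=0 -> continue
  step 1: phi=1, psi=0 -> continue
  step 2: phi=1, psi=0 -> continue
  step 3: phi=1, psi=0 -> continue
  step 8: psi=1 and phi held for [0,8) -> witness found
Witness step = 8

8


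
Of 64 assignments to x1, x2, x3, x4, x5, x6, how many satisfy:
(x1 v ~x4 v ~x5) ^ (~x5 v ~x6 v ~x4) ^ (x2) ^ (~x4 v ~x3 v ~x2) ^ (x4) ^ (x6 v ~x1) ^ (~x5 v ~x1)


CNF with 7 clauses over 6 vars (64 assignments).
An assignment satisfies CNF iff every clause has >=1 true literal.
Check each row (bits = x1,x2,x3,x4,x5,x6; clause T/F shown):
  row 0 [000000]: clauses=TTFTFTT -> 0
  row 1 [000001]: clauses=TTFTFTT -> 0
  row 2 [000010]: clauses=TTFTFTT -> 0
  row 3 [000011]: clauses=TTFTFTT -> 0
  row 4 [000100]: clauses=TTFTTTT -> 0
  (every remaining row is evaluated the same way; all 64 results are listed next)
Full result column, 8 rows per line (x1,x2,x3 fixed per line; x4,x5,x6 runs 000..111 left to right):
  rows 0-7 [x1,x2,x3=000]: 00000000  (ones: 0)
  rows 8-15 [x1,x2,x3=001]: 00000000  (ones: 0)
  rows 16-23 [x1,x2,x3=010]: 00001100  (ones: 2)
  rows 24-31 [x1,x2,x3=011]: 00000000  (ones: 0)
  rows 32-39 [x1,x2,x3=100]: 00000000  (ones: 0)
  rows 40-47 [x1,x2,x3=101]: 00000000  (ones: 0)
  rows 48-55 [x1,x2,x3=110]: 00000100  (ones: 1)
  rows 56-63 [x1,x2,x3=111]: 00000000  (ones: 0)
Satisfying assignments = 0+0+2+0+0+0+1+0 = 3

3


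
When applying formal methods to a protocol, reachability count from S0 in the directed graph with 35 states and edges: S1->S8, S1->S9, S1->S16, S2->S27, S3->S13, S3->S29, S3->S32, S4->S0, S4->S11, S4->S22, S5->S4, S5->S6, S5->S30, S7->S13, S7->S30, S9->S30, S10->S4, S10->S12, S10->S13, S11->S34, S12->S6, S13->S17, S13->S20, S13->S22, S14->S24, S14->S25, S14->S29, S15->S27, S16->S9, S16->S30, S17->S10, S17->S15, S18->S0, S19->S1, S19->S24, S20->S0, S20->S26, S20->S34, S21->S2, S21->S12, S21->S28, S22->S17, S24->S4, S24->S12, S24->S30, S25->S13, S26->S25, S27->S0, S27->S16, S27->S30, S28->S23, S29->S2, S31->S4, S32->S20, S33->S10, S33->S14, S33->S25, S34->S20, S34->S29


BFS from S0:
  layer 0: {S0}
Reachable set: {S0}
Count = 1

1


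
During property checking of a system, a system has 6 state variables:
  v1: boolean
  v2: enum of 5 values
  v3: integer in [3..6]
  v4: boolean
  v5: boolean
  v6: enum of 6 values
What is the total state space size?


State space = product of domain sizes of all variables.
Domain sizes:
  v1 (boolean): 2
  v2 (enum of 5 values): 5
  v3 (integer in [3..6]): 4
  v4 (boolean): 2
  v5 (boolean): 2
  v6 (enum of 6 values): 6
Product = 2 * 5 * 4 * 2 * 2 * 6 = 960

960


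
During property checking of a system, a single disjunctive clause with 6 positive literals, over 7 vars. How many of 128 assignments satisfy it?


Step 1: Total=2^7=128
Step 2: Unsat when all 6 false: 2^1=2
Step 3: Sat=128-2=126

126


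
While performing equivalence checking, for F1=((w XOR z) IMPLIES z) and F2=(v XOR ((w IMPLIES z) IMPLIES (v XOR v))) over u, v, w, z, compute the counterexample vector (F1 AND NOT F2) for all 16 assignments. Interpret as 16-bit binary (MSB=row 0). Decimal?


F1 = ((w XOR z) IMPLIES z)
F2 = (v XOR ((w IMPLIES z) IMPLIES (v XOR v)))
Counterexample to F1=>F2 is where F1=1 and F2=0.
Evaluate each row (bits = u,v,w,z, MSB first):
  row 0 [0000]: F1=1 F2=0 -> F1&~F2 -> 1
  row 1 [0001]: F1=1 F2=0 -> F1&~F2 -> 1
  row 2 [0010]: F1=0 F2=1 -> F1&~F2 -> 0
  row 3 [0011]: F1=1 F2=0 -> F1&~F2 -> 1
  row 4 [0100]: F1=1 F2=1 -> F1&~F2 -> 0
  row 5 [0101]: F1=1 F2=1 -> F1&~F2 -> 0
  row 6 [0110]: F1=0 F2=0 -> F1&~F2 -> 0
  row 7 [0111]: F1=1 F2=1 -> F1&~F2 -> 0
  row 8 [1000]: F1=1 F2=0 -> F1&~F2 -> 1
  row 9 [1001]: F1=1 F2=0 -> F1&~F2 -> 1
  row 10 [1010]: F1=0 F2=1 -> F1&~F2 -> 0
  row 11 [1011]: F1=1 F2=0 -> F1&~F2 -> 1
  row 12 [1100]: F1=1 F2=1 -> F1&~F2 -> 0
  row 13 [1101]: F1=1 F2=1 -> F1&~F2 -> 0
  row 14 [1110]: F1=0 F2=0 -> F1&~F2 -> 0
  row 15 [1111]: F1=1 F2=1 -> F1&~F2 -> 0
Full result column, 4 rows per line (u,v fixed per line; w,z runs 00..11 left to right):
  rows 0-3 [u,v=00]: 1101  = hex D
  rows 4-7 [u,v=01]: 0000  = hex 0
  rows 8-11 [u,v=10]: 1101  = hex D
  rows 12-15 [u,v=11]: 0000  = hex 0
Counterexample vector (row 0 .. row 15) = 1101000011010000
Output column grouped in 4s = 1101 0000 1101 0000 = 0xD0D0
Convert to decimal digit by digit (value = value*16 + digit):
  D -> 13
  13*16 + 0 = 208
  208*16 + 13 (D) = 3341
  3341*16 + 0 = 53456
Decimal = 53456

53456


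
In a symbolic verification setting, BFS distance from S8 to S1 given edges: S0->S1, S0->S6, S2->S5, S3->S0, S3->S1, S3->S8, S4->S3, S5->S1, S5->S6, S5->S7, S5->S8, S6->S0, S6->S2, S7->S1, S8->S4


BFS layer-by-layer from S8:
  dist 0: {S8}
  dist 1: {S4}
  dist 2: {S3}
  dist 3: {S0, S1}
  -> S1 reached at distance 3
Shortest path length = 3

3


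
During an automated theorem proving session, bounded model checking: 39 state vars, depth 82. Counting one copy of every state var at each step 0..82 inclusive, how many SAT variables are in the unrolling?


BMC unrolls to depth k, creating one copy of each state var for steps 0..k.
Step count = 82 + 1 = 83 (steps 0 through 82)
Vars per step = 39
Total = 39 * 83 = 3237

3237


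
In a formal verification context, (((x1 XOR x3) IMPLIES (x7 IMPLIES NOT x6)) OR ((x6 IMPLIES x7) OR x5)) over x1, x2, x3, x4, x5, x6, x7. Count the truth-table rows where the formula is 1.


Formula: (((x1 XOR x3) IMPLIES (x7 IMPLIES NOT x6)) OR ((x6 IMPLIES x7) OR x5)) over 7 vars (128 rows)
Evaluate each row (x1, x2, x3, x4, x5, x6, x7 as bits, MSB first):
  row 0 [0000000]: (((0 XOR 0) IMPLIES (0 IMPLIES NOT 0)) OR ((0 IMPLIES 0) OR 0)) -> 1
  row 1 [0000001]: (((0 XOR 0) IMPLIES (1 IMPLIES NOT 0)) OR ((0 IMPLIES 1) OR 0)) -> 1
  row 2 [0000010]: (((0 XOR 0) IMPLIES (0 IMPLIES NOT 1)) OR ((1 IMPLIES 0) OR 0)) -> 1
  row 3 [0000011]: (((0 XOR 0) IMPLIES (1 IMPLIES NOT 1)) OR ((1 IMPLIES 1) OR 0)) -> 1
  row 4 [0000100]: (((0 XOR 0) IMPLIES (0 IMPLIES NOT 0)) OR ((0 IMPLIES 0) OR 1)) -> 1
  (every remaining row is evaluated the same way; all 128 results are listed next)
Full result column, 8 rows per line (x1,x2,x3,x4 fixed per line; x5,x6,x7 runs 000..111 left to right):
  rows 0-7 [x1,x2,x3,x4=0000]: 11111111  (ones: 8)
  rows 8-15 [x1,x2,x3,x4=0001]: 11111111  (ones: 8)
  rows 16-23 [x1,x2,x3,x4=0010]: 11111111  (ones: 8)
  rows 24-31 [x1,x2,x3,x4=0011]: 11111111  (ones: 8)
  rows 32-39 [x1,x2,x3,x4=0100]: 11111111  (ones: 8)
  rows 40-47 [x1,x2,x3,x4=0101]: 11111111  (ones: 8)
  rows 48-55 [x1,x2,x3,x4=0110]: 11111111  (ones: 8)
  rows 56-63 [x1,x2,x3,x4=0111]: 11111111  (ones: 8)
  rows 64-71 [x1,x2,x3,x4=1000]: 11111111  (ones: 8)
  rows 72-79 [x1,x2,x3,x4=1001]: 11111111  (ones: 8)
  rows 80-87 [x1,x2,x3,x4=1010]: 11111111  (ones: 8)
  rows 88-95 [x1,x2,x3,x4=1011]: 11111111  (ones: 8)
  rows 96-103 [x1,x2,x3,x4=1100]: 11111111  (ones: 8)
  rows 104-111 [x1,x2,x3,x4=1101]: 11111111  (ones: 8)
  rows 112-119 [x1,x2,x3,x4=1110]: 11111111  (ones: 8)
  rows 120-127 [x1,x2,x3,x4=1111]: 11111111  (ones: 8)
Count of 1-rows = 8+8+8+8+8+8+8+8+8+8+8+8+8+8+8+8 = 128

128


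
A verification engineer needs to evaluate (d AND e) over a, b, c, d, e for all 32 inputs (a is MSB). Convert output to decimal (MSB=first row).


Formula: (d AND e) over a, b, c, d, e (32 rows)
Evaluate each row (bits = a,b,c,d,e, MSB first):
  row 0 [00000]: (0 AND 0) -> 0
  row 1 [00001]: (0 AND 1) -> 0
  row 2 [00010]: (1 AND 0) -> 0
  row 3 [00011]: (1 AND 1) -> 1
  row 4 [00100]: (0 AND 0) -> 0
  row 5 [00101]: (0 AND 1) -> 0
  row 6 [00110]: (1 AND 0) -> 0
  row 7 [00111]: (1 AND 1) -> 1
  row 8 [01000]: (0 AND 0) -> 0
  row 9 [01001]: (0 AND 1) -> 0
  row 10 [01010]: (1 AND 0) -> 0
  row 11 [01011]: (1 AND 1) -> 1
  row 12 [01100]: (0 AND 0) -> 0
  row 13 [01101]: (0 AND 1) -> 0
  row 14 [01110]: (1 AND 0) -> 0
  row 15 [01111]: (1 AND 1) -> 1
  row 16 [10000]: (0 AND 0) -> 0
  row 17 [10001]: (0 AND 1) -> 0
  row 18 [10010]: (1 AND 0) -> 0
  row 19 [10011]: (1 AND 1) -> 1
  row 20 [10100]: (0 AND 0) -> 0
  row 21 [10101]: (0 AND 1) -> 0
  row 22 [10110]: (1 AND 0) -> 0
  row 23 [10111]: (1 AND 1) -> 1
  row 24 [11000]: (0 AND 0) -> 0
  row 25 [11001]: (0 AND 1) -> 0
  row 26 [11010]: (1 AND 0) -> 0
  row 27 [11011]: (1 AND 1) -> 1
  row 28 [11100]: (0 AND 0) -> 0
  row 29 [11101]: (0 AND 1) -> 0
  row 30 [11110]: (1 AND 0) -> 0
  row 31 [11111]: (1 AND 1) -> 1
Full result column, 4 rows per line (a,b,c fixed per line; d,e runs 00..11 left to right):
  rows 0-3 [a,b,c=000]: 0001  = hex 1
  rows 4-7 [a,b,c=001]: 0001  = hex 1
  rows 8-11 [a,b,c=010]: 0001  = hex 1
  rows 12-15 [a,b,c=011]: 0001  = hex 1
  rows 16-19 [a,b,c=100]: 0001  = hex 1
  rows 20-23 [a,b,c=101]: 0001  = hex 1
  rows 24-27 [a,b,c=110]: 0001  = hex 1
  rows 28-31 [a,b,c=111]: 0001  = hex 1
Output column (row 0 .. row 31) = 00010001000100010001000100010001
Output column grouped in 4s = 0001 0001 0001 0001 0001 0001 0001 0001 = 0x11111111
Convert to decimal digit by digit (value = value*16 + digit):
  1 -> 1
  1*16 + 1 = 17
  17*16 + 1 = 273
  273*16 + 1 = 4369
  4369*16 + 1 = 69905
  69905*16 + 1 = 1118481
  1118481*16 + 1 = 17895697
  17895697*16 + 1 = 286331153
Decimal = 286331153

286331153


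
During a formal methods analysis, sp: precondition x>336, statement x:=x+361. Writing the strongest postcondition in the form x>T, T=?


Formula: sp(P, x:=E) = exists old_x. (x = E[old_x/x]) AND P[old_x/x] (old_x is the value of x before the assignment; eliminate old_x by solving x = E[old_x/x] for old_x)
Step 1: Precondition P: x>336, i.e. old_x > 336
Step 2: Assignment gives x = old_x + 361, so old_x = x - 361
Step 3: Substitute into P: x - 361 > 336
Step 4: Simplify: x > 336+361 = 697

697


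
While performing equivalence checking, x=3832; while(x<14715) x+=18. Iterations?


Step 1: x goes from 3832 toward 14715 by 18; the body runs while x<14715, so iterations = ceil((bound-start)/step)
Step 2: Distance=10883
Step 3: ceil(10883/18)=605

605


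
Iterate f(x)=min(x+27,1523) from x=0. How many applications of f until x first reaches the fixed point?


Step 1: x=0, cap=1523, increment=27
Step 2: x grows by 27 each step until capped at 1523; fixed point is x=1523
Step 3: iterations = ceil(1523/27) = 57

57


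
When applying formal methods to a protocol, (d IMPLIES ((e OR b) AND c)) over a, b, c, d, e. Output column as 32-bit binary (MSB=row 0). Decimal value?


Formula: (d IMPLIES ((e OR b) AND c)) over a, b, c, d, e (32 rows)
Evaluate each row (bits = a,b,c,d,e, MSB first):
  row 0 [00000]: (0 IMPLIES ((0 OR 0) AND 0)) -> 1
  row 1 [00001]: (0 IMPLIES ((1 OR 0) AND 0)) -> 1
  row 2 [00010]: (1 IMPLIES ((0 OR 0) AND 0)) -> 0
  row 3 [00011]: (1 IMPLIES ((1 OR 0) AND 0)) -> 0
  row 4 [00100]: (0 IMPLIES ((0 OR 0) AND 1)) -> 1
  row 5 [00101]: (0 IMPLIES ((1 OR 0) AND 1)) -> 1
  row 6 [00110]: (1 IMPLIES ((0 OR 0) AND 1)) -> 0
  row 7 [00111]: (1 IMPLIES ((1 OR 0) AND 1)) -> 1
  row 8 [01000]: (0 IMPLIES ((0 OR 1) AND 0)) -> 1
  row 9 [01001]: (0 IMPLIES ((1 OR 1) AND 0)) -> 1
  row 10 [01010]: (1 IMPLIES ((0 OR 1) AND 0)) -> 0
  row 11 [01011]: (1 IMPLIES ((1 OR 1) AND 0)) -> 0
  row 12 [01100]: (0 IMPLIES ((0 OR 1) AND 1)) -> 1
  row 13 [01101]: (0 IMPLIES ((1 OR 1) AND 1)) -> 1
  row 14 [01110]: (1 IMPLIES ((0 OR 1) AND 1)) -> 1
  row 15 [01111]: (1 IMPLIES ((1 OR 1) AND 1)) -> 1
  row 16 [10000]: (0 IMPLIES ((0 OR 0) AND 0)) -> 1
  row 17 [10001]: (0 IMPLIES ((1 OR 0) AND 0)) -> 1
  row 18 [10010]: (1 IMPLIES ((0 OR 0) AND 0)) -> 0
  row 19 [10011]: (1 IMPLIES ((1 OR 0) AND 0)) -> 0
  row 20 [10100]: (0 IMPLIES ((0 OR 0) AND 1)) -> 1
  row 21 [10101]: (0 IMPLIES ((1 OR 0) AND 1)) -> 1
  row 22 [10110]: (1 IMPLIES ((0 OR 0) AND 1)) -> 0
  row 23 [10111]: (1 IMPLIES ((1 OR 0) AND 1)) -> 1
  row 24 [11000]: (0 IMPLIES ((0 OR 1) AND 0)) -> 1
  row 25 [11001]: (0 IMPLIES ((1 OR 1) AND 0)) -> 1
  row 26 [11010]: (1 IMPLIES ((0 OR 1) AND 0)) -> 0
  row 27 [11011]: (1 IMPLIES ((1 OR 1) AND 0)) -> 0
  row 28 [11100]: (0 IMPLIES ((0 OR 1) AND 1)) -> 1
  row 29 [11101]: (0 IMPLIES ((1 OR 1) AND 1)) -> 1
  row 30 [11110]: (1 IMPLIES ((0 OR 1) AND 1)) -> 1
  row 31 [11111]: (1 IMPLIES ((1 OR 1) AND 1)) -> 1
Full result column, 4 rows per line (a,b,c fixed per line; d,e runs 00..11 left to right):
  rows 0-3 [a,b,c=000]: 1100  = hex C
  rows 4-7 [a,b,c=001]: 1101  = hex D
  rows 8-11 [a,b,c=010]: 1100  = hex C
  rows 12-15 [a,b,c=011]: 1111  = hex F
  rows 16-19 [a,b,c=100]: 1100  = hex C
  rows 20-23 [a,b,c=101]: 1101  = hex D
  rows 24-27 [a,b,c=110]: 1100  = hex C
  rows 28-31 [a,b,c=111]: 1111  = hex F
Output column (row 0 .. row 31) = 11001101110011111100110111001111
Output column grouped in 4s = 1100 1101 1100 1111 1100 1101 1100 1111 = 0xCDCFCDCF
Convert to decimal digit by digit (value = value*16 + digit):
  C -> 12
  12*16 + 13 (D) = 205
  205*16 + 12 (C) = 3292
  3292*16 + 15 (F) = 52687
  52687*16 + 12 (C) = 843004
  843004*16 + 13 (D) = 13488077
  13488077*16 + 12 (C) = 215809244
  215809244*16 + 15 (F) = 3452947919
Decimal = 3452947919

3452947919


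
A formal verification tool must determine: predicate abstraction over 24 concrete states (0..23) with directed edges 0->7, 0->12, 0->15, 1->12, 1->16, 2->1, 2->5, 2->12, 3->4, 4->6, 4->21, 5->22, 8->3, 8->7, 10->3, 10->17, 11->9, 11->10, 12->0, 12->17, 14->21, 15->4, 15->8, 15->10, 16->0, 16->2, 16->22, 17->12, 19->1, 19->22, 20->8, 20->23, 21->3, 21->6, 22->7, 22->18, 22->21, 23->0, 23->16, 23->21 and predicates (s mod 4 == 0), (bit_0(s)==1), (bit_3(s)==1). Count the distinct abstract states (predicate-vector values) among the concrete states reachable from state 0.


BFS from 0:
Concrete reachable: {0, 3, 4, 6, 7, 8, 10, 12, 15, 17, 21}
Abstract via predicates (s mod 4 == 0), (bit_0(s)==1), (bit_3(s)==1):
  (0,0,0) <- {6}
  (0,0,1) <- {10}
  (0,1,0) <- {3, 7, 17, 21}
  (0,1,1) <- {15}
  (1,0,0) <- {0, 4}
  (1,0,1) <- {8, 12}
Distinct abstract states = 6

6


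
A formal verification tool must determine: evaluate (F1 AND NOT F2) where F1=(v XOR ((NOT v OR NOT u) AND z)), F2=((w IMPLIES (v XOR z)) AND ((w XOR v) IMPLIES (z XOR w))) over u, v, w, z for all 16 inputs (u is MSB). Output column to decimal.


F1 = (v XOR ((NOT v OR NOT u) AND z))
F2 = ((w IMPLIES (v XOR z)) AND ((w XOR v) IMPLIES (z XOR w)))
Counterexample to F1=>F2 is where F1=1 and F2=0.
Evaluate each row (bits = u,v,w,z, MSB first):
  row 0 [0000]: F1=0 F2=1 -> F1&~F2 -> 0
  row 1 [0001]: F1=1 F2=1 -> F1&~F2 -> 0
  row 2 [0010]: F1=0 F2=0 -> F1&~F2 -> 0
  row 3 [0011]: F1=1 F2=0 -> F1&~F2 -> 1
  row 4 [0100]: F1=1 F2=0 -> F1&~F2 -> 1
  row 5 [0101]: F1=0 F2=1 -> F1&~F2 -> 0
  row 6 [0110]: F1=1 F2=1 -> F1&~F2 -> 0
  row 7 [0111]: F1=0 F2=0 -> F1&~F2 -> 0
  row 8 [1000]: F1=0 F2=1 -> F1&~F2 -> 0
  row 9 [1001]: F1=1 F2=1 -> F1&~F2 -> 0
  row 10 [1010]: F1=0 F2=0 -> F1&~F2 -> 0
  row 11 [1011]: F1=1 F2=0 -> F1&~F2 -> 1
  row 12 [1100]: F1=1 F2=0 -> F1&~F2 -> 1
  row 13 [1101]: F1=1 F2=1 -> F1&~F2 -> 0
  row 14 [1110]: F1=1 F2=1 -> F1&~F2 -> 0
  row 15 [1111]: F1=1 F2=0 -> F1&~F2 -> 1
Full result column, 4 rows per line (u,v fixed per line; w,z runs 00..11 left to right):
  rows 0-3 [u,v=00]: 0001  = hex 1
  rows 4-7 [u,v=01]: 1000  = hex 8
  rows 8-11 [u,v=10]: 0001  = hex 1
  rows 12-15 [u,v=11]: 1001  = hex 9
Counterexample vector (row 0 .. row 15) = 0001100000011001
Output column grouped in 4s = 0001 1000 0001 1001 = 0x1819
Convert to decimal digit by digit (value = value*16 + digit):
  1 -> 1
  1*16 + 8 = 24
  24*16 + 1 = 385
  385*16 + 9 = 6169
Decimal = 6169

6169


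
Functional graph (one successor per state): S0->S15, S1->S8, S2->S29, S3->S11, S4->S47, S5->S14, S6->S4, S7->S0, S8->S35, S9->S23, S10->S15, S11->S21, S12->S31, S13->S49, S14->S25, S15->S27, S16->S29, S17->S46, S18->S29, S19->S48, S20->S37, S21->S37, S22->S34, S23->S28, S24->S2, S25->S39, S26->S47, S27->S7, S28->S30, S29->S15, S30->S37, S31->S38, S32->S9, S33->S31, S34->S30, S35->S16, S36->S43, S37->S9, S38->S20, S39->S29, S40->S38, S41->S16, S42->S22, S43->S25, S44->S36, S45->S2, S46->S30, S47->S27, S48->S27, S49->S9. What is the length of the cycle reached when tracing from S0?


Trace from S0 until a state repeats:
  S0 -> S15 -> S27 -> S7 -> S0
S0 first seen at step 0, revisited at step 4.
Cycle length = 4 - 0 = 4

4


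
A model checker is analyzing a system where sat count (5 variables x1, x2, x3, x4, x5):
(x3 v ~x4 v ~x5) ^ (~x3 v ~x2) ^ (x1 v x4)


CNF with 3 clauses over 5 vars (32 assignments).
An assignment satisfies CNF iff every clause has >=1 true literal.
Check each row (bits = x1,x2,x3,x4,x5; clause T/F shown):
  row 0 [00000]: clauses=TTF -> 0
  row 1 [00001]: clauses=TTF -> 0
  row 2 [00010]: clauses=TTT -> 1
  row 3 [00011]: clauses=FTT -> 0
  row 4 [00100]: clauses=TTF -> 0
  row 5 [00101]: clauses=TTF -> 0
  row 6 [00110]: clauses=TTT -> 1
  row 7 [00111]: clauses=TTT -> 1
  row 8 [01000]: clauses=TTF -> 0
  row 9 [01001]: clauses=TTF -> 0
  row 10 [01010]: clauses=TTT -> 1
  row 11 [01011]: clauses=FTT -> 0
  row 12 [01100]: clauses=TFF -> 0
  row 13 [01101]: clauses=TFF -> 0
  row 14 [01110]: clauses=TFT -> 0
  row 15 [01111]: clauses=TFT -> 0
  row 16 [10000]: clauses=TTT -> 1
  row 17 [10001]: clauses=TTT -> 1
  row 18 [10010]: clauses=TTT -> 1
  row 19 [10011]: clauses=FTT -> 0
  row 20 [10100]: clauses=TTT -> 1
  row 21 [10101]: clauses=TTT -> 1
  row 22 [10110]: clauses=TTT -> 1
  row 23 [10111]: clauses=TTT -> 1
  row 24 [11000]: clauses=TTT -> 1
  row 25 [11001]: clauses=TTT -> 1
  row 26 [11010]: clauses=TTT -> 1
  row 27 [11011]: clauses=FTT -> 0
  row 28 [11100]: clauses=TFT -> 0
  row 29 [11101]: clauses=TFT -> 0
  row 30 [11110]: clauses=TFT -> 0
  row 31 [11111]: clauses=TFT -> 0
Full result column, 8 rows per line (x1,x2 fixed per line; x3,x4,x5 runs 000..111 left to right):
  rows 0-7 [x1,x2=00]: 00100011  (ones: 3)
  rows 8-15 [x1,x2=01]: 00100000  (ones: 1)
  rows 16-23 [x1,x2=10]: 11101111  (ones: 7)
  rows 24-31 [x1,x2=11]: 11100000  (ones: 3)
Satisfying assignments = 3+1+7+3 = 14

14


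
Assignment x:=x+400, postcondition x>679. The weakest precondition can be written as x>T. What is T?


Formula: wp(x:=E, P) = P[E/x] (substitute E for x in postcondition)
Step 1: Postcondition: x>679
Step 2: Substitute x+400 for x: x+400>679
Step 3: Solve for x: x > 679-400 = 279

279


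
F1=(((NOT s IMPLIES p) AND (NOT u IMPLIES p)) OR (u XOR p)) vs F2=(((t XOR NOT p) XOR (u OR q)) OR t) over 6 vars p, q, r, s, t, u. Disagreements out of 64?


F1 = (((NOT s IMPLIES p) AND (NOT u IMPLIES p)) OR (u XOR p))
F2 = (((t XOR NOT p) XOR (u OR q)) OR t)
Evaluate both on each of 64 rows (bits = p,q,r,s,t,u):
  row 0 [000000]: F1=0 F2=1 (differ) -> 1
  row 1 [000001]: F1=1 F2=0 (differ) -> 1
  row 2 [000010]: F1=0 F2=1 (differ) -> 1
  row 3 [000011]: F1=1 F2=1 -> 0
  row 4 [000100]: F1=0 F2=1 (differ) -> 1
  (every remaining row is evaluated the same way; all 64 results are listed next)
Full result column, 8 rows per line (p,q,r fixed per line; s,t,u runs 000..111 left to right):
  rows 0-7 [p,q,r=000]: 11101110  (ones: 6)
  rows 8-15 [p,q,r=001]: 11101110  (ones: 6)
  rows 16-23 [p,q,r=010]: 01100110  (ones: 4)
  rows 24-31 [p,q,r=011]: 01100110  (ones: 4)
  rows 32-39 [p,q,r=100]: 10001000  (ones: 2)
  rows 40-47 [p,q,r=101]: 10001000  (ones: 2)
  rows 48-55 [p,q,r=110]: 00000000  (ones: 0)
  rows 56-63 [p,q,r=111]: 00000000  (ones: 0)
Disagreements = 6+6+4+4+2+2+0+0 = 24

24


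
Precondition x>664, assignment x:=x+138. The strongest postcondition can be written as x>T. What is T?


Formula: sp(P, x:=E) = exists old_x. (x = E[old_x/x]) AND P[old_x/x] (old_x is the value of x before the assignment; eliminate old_x by solving x = E[old_x/x] for old_x)
Step 1: Precondition P: x>664, i.e. old_x > 664
Step 2: Assignment gives x = old_x + 138, so old_x = x - 138
Step 3: Substitute into P: x - 138 > 664
Step 4: Simplify: x > 664+138 = 802

802


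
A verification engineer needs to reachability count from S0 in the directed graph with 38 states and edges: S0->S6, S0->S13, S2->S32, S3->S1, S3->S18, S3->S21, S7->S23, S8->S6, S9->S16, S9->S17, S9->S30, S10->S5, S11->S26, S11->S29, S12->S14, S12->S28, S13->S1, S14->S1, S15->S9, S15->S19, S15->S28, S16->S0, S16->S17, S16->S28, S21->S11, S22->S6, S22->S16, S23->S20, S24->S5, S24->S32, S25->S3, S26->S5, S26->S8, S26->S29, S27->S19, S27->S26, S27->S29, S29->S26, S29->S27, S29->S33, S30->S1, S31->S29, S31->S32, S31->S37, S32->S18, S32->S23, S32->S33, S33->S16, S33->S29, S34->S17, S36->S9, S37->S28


BFS from S0:
  layer 0: {S0}
  layer 1: {S6, S13}
  layer 2: {S1}
Reachable set: {S0, S1, S6, S13}
Count = 4

4
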